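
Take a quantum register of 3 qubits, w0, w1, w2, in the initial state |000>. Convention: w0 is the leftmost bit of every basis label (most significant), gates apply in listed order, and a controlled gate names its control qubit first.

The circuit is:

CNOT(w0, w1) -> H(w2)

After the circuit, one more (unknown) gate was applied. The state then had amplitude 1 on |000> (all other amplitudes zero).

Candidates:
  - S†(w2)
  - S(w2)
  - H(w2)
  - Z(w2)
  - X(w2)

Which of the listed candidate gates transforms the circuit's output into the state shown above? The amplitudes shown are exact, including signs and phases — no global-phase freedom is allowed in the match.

The unique candidate consistent with the amplitudes is H(w2).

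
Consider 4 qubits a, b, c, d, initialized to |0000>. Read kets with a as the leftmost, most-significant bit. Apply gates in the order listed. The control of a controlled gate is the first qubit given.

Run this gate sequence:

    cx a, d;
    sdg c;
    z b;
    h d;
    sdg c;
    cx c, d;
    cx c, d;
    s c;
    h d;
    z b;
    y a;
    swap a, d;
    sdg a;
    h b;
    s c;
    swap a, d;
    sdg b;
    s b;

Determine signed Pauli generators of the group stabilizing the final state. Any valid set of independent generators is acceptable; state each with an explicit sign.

The stabilizer group can be generated by +IXII, -ZIII, +IIZI, +IIIZ, among other valid generating sets. Key observation: steps 3-10 multiply out to the identity, so the circuit reduces to the remaining gates.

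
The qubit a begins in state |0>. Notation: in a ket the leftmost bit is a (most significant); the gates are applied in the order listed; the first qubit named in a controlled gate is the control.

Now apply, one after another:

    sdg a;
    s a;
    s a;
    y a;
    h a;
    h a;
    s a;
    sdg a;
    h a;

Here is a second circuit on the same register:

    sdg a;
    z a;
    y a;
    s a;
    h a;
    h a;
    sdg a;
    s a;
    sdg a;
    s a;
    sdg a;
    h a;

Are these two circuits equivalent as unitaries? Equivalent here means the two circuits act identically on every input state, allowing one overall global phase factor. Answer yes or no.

Yes: on every input state the two circuits agree up to one overall phase factor.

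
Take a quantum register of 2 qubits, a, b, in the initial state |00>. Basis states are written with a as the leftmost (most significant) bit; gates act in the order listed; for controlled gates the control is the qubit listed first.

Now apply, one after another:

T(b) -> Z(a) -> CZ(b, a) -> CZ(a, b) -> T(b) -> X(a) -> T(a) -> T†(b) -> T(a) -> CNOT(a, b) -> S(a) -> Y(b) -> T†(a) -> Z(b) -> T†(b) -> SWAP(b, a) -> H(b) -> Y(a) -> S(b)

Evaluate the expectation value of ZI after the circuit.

The expectation value of ZI is -1.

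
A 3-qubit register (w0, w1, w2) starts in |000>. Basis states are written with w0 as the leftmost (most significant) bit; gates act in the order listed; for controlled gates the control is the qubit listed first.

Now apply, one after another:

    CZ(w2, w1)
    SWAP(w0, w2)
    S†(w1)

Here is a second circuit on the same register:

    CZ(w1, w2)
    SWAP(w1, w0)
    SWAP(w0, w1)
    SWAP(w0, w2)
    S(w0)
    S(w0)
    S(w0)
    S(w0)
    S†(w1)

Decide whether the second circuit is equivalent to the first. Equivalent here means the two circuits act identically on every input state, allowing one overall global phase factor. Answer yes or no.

Yes, they are equivalent — the unitaries differ by at most a global phase.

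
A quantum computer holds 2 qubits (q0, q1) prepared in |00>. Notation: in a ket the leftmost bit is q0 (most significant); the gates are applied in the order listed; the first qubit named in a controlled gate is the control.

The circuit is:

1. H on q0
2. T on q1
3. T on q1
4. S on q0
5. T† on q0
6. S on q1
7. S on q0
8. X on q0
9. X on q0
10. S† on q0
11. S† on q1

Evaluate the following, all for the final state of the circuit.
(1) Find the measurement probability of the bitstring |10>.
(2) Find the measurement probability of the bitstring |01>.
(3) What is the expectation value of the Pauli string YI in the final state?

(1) A full measurement returns |10> with probability 1/2.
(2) A full measurement returns |01> with probability 0.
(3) In the final state, YI has expectation sqrt(2)/2.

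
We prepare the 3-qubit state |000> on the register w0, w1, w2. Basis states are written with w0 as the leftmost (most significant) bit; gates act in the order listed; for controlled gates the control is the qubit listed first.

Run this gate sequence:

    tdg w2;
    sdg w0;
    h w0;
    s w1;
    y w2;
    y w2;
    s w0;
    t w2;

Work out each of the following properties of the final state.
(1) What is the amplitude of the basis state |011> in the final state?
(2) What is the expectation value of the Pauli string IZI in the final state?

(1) The final state's coefficient on |011> equals 0.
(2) In the final state, IZI has expectation 1.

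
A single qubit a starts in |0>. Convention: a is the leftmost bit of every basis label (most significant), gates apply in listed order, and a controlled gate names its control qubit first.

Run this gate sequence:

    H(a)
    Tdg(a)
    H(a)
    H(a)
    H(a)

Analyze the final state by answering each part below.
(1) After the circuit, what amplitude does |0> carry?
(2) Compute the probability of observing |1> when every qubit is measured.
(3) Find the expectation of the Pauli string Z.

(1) The final state's coefficient on |0> equals 1/2 - exp(3*I*pi/4)/2.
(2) Outcome |1> occurs with probability 1/2 - sqrt(2)/4.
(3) The expectation value of Z is sqrt(2)/2.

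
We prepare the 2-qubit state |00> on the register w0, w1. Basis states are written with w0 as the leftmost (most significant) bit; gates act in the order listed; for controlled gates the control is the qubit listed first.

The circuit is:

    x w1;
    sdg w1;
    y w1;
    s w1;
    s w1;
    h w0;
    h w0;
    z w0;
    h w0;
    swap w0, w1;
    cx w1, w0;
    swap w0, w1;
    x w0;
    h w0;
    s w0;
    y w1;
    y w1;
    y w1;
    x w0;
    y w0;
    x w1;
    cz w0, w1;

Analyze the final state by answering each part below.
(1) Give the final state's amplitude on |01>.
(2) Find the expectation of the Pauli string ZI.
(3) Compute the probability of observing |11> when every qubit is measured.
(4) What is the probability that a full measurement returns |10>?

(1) The amplitude on |01> is 1/2.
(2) In the final state, ZI has expectation 0.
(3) The probability of measuring |11> is 1/4.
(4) The probability of measuring |10> is 1/4.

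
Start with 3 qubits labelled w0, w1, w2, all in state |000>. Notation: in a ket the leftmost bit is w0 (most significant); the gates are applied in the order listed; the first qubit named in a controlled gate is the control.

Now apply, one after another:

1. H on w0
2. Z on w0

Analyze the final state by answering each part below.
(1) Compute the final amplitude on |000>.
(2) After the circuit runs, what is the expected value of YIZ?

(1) The amplitude on |000> is sqrt(2)/2.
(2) The expectation value of YIZ is 0.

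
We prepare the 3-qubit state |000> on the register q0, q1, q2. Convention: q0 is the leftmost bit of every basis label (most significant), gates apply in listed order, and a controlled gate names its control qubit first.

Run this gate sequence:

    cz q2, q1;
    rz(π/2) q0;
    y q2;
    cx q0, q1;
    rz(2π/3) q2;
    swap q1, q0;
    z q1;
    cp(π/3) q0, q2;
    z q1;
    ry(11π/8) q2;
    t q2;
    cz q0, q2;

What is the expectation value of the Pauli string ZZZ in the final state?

The observable ZZZ averages to sqrt(2 - sqrt(2))/2.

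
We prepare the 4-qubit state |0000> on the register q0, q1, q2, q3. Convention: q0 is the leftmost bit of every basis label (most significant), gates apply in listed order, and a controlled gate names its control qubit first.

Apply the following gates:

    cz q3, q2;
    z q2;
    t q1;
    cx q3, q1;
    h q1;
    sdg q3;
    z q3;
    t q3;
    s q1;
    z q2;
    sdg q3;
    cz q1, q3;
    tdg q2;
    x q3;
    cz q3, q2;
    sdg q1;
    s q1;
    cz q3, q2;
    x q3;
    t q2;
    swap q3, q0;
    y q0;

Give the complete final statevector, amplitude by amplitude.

The resulting statevector has amplitude sqrt(2)*I/2 on |1000>, -sqrt(2)/2 on |1100>, and 0 on every other basis state. Key observation: steps 13-20 multiply out to the identity, so the circuit reduces to the remaining gates.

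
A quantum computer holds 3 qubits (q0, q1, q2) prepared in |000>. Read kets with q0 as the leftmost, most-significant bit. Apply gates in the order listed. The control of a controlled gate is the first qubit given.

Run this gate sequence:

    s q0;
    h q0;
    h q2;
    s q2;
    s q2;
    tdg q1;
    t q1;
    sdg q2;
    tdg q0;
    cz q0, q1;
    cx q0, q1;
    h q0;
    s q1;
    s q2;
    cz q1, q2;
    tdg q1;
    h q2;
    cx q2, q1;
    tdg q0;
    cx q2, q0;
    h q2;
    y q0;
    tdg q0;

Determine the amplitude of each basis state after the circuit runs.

The final amplitudes are 0 on |000>, 0 on |001>, sqrt(2)*(-I + exp(I*pi/4))/4 on |010>, sqrt(2)*(exp(I*pi/4) + I)/4 on |011>, 0 on |100>, 0 on |101>, sqrt(2)*(1 + exp(I*pi/4))/4 on |110>, sqrt(2)*(-1 + exp(I*pi/4))/4 on |111>. Key observation: gates 5-8 undo each other exactly, leaving only the rest of the circuit to track.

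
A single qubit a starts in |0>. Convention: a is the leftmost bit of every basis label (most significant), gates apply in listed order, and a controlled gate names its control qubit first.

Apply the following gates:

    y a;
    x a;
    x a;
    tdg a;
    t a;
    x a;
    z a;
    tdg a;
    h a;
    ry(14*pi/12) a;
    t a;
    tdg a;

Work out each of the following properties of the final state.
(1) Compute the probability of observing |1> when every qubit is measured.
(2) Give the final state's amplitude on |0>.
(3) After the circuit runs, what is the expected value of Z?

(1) The probability of measuring |1> is 1/4.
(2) |0> carries amplitude -sqrt(3)*I/2 in the final state.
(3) The observable Z averages to 1/2.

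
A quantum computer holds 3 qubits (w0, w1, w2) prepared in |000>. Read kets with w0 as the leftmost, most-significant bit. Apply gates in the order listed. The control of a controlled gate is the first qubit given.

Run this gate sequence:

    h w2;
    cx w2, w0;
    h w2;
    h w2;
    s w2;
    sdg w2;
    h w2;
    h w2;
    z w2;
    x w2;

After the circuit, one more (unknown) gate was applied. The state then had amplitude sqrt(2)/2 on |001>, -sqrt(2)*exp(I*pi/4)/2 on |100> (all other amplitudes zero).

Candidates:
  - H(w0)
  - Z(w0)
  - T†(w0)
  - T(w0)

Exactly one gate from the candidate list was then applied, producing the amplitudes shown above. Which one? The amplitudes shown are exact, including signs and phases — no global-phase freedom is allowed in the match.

The unique candidate consistent with the amplitudes is T(w0).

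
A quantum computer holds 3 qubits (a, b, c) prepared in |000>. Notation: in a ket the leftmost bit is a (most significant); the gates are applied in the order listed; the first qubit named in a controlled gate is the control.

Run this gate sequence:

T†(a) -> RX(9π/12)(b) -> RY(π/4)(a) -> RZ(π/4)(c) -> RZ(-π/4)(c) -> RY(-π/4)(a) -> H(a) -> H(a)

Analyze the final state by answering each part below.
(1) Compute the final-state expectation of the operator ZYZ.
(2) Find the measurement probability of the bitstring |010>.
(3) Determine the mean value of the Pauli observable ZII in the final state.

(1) The observable ZYZ averages to -sqrt(2)/2. Key observation: gates 3-6 undo each other exactly, leaving only the rest of the circuit to track.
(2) A full measurement returns |010> with probability sqrt(2)/4 + 1/2.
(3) The expectation value of ZII is 1.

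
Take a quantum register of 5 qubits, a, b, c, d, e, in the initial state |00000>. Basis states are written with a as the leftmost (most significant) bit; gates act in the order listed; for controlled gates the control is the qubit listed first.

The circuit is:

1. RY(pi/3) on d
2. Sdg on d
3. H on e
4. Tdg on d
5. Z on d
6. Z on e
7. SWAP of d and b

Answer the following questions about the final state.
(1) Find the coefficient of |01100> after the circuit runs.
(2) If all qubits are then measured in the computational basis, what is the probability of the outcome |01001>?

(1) The final state's coefficient on |01100> equals 0.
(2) The probability of measuring |01001> is 1/8.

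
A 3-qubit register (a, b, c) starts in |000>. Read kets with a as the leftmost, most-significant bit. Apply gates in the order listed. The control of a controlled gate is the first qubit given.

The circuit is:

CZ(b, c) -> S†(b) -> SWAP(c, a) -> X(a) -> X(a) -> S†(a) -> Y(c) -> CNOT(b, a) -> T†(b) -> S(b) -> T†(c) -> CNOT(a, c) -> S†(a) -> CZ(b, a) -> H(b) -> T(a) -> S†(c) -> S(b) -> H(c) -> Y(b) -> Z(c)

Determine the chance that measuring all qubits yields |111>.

Outcome |111> occurs with probability 0. Key observation: the block from step 4 through step 5 cancels to the identity and can be dropped.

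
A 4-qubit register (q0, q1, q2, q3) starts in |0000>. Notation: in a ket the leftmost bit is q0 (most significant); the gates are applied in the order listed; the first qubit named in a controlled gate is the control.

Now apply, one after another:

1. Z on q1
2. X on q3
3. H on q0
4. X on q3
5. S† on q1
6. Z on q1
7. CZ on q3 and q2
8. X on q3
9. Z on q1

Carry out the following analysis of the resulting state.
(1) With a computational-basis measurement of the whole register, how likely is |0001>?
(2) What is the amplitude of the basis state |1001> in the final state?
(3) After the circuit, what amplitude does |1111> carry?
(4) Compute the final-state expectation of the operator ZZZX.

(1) A full measurement returns |0001> with probability 1/2.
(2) The amplitude on |1001> is sqrt(2)/2.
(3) The final state's coefficient on |1111> equals 0.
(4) The observable ZZZX averages to 0.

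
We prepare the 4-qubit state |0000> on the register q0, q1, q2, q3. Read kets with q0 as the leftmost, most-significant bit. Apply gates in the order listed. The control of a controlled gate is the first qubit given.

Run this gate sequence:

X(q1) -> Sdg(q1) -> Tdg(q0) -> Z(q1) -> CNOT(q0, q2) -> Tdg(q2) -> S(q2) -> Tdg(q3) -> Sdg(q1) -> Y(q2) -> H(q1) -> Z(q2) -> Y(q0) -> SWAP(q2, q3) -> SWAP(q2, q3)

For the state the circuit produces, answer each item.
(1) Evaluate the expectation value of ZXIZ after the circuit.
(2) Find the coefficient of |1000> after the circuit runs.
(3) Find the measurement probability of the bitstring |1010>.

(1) In the final state, ZXIZ has expectation 1.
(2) The final state's coefficient on |1000> equals 0.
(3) Outcome |1010> occurs with probability 1/2.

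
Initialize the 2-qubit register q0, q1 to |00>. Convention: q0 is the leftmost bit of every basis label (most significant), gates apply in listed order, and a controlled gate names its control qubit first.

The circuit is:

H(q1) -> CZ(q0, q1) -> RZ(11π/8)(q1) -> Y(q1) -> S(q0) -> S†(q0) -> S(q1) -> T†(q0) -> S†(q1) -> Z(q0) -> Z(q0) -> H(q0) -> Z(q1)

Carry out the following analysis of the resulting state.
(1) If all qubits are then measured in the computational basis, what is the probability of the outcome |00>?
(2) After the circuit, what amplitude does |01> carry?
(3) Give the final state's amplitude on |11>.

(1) The probability of measuring |00> is 1/4. Key observation: gates 5-6 undo each other exactly, leaving only the rest of the circuit to track.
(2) The amplitude on |01> is exp(13*I*pi/16)/2.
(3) The amplitude on |11> is exp(13*I*pi/16)/2.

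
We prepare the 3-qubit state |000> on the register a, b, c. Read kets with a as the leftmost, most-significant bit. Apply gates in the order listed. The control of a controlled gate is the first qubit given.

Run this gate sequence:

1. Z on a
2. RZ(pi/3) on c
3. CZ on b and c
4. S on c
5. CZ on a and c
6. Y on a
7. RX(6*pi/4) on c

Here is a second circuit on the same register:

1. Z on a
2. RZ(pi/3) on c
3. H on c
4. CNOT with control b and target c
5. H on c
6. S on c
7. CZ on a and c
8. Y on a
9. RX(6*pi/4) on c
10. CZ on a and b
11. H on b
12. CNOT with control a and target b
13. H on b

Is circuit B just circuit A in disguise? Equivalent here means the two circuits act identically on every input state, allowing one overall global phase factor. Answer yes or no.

Yes: on every input state the two circuits agree up to one overall phase factor.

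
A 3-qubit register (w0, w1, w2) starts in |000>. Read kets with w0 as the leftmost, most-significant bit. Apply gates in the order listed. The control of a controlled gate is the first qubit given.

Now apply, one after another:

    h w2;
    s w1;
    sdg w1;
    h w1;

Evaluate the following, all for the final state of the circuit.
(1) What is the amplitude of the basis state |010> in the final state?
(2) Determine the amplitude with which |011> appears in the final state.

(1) The amplitude on |010> is 1/2.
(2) |011> carries amplitude 1/2 in the final state.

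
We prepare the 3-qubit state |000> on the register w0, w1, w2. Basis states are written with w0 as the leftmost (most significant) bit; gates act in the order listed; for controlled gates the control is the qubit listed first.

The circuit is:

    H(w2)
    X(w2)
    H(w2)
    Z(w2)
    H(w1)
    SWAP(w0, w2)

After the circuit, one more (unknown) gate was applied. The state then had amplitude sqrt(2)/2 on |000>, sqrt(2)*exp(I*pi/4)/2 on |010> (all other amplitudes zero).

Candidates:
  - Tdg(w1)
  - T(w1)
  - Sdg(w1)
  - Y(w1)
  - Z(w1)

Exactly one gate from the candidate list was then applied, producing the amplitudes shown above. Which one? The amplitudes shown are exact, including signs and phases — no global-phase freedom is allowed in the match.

The applied gate was T(w1). Key observation: steps 1-4 multiply out to the identity, so the circuit reduces to the remaining gates.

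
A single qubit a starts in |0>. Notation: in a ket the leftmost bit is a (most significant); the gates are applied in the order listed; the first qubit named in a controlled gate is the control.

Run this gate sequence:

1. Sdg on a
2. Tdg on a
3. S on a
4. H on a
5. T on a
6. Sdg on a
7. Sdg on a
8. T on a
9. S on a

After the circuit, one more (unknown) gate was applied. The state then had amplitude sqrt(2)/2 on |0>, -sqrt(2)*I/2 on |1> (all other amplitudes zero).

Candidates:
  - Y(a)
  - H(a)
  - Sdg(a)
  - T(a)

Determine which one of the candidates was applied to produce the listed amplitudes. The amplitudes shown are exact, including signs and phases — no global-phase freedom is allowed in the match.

It was Sdg(a) that produced the state shown.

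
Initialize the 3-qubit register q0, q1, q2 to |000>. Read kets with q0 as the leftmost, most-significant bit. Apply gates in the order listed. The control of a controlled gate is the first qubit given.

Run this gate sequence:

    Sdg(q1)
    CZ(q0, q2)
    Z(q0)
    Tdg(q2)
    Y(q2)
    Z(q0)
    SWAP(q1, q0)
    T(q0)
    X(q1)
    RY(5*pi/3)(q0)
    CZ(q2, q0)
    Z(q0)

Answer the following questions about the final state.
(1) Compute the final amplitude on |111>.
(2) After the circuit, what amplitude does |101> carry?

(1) The amplitude on |111> is I/2.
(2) |101> carries amplitude 0 in the final state.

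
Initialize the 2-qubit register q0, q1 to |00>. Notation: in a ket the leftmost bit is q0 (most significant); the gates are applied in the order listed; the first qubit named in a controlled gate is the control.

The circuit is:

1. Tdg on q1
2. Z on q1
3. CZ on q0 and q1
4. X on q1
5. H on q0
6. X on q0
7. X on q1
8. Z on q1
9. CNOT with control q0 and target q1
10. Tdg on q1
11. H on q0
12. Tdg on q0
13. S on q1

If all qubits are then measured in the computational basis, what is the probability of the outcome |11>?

The probability of measuring |11> is 1/4.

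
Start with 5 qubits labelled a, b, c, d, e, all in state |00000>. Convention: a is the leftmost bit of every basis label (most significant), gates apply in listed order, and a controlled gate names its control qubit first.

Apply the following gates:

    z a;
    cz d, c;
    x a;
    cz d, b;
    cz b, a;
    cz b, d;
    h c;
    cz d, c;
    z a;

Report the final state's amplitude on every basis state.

The resulting statevector has amplitude -sqrt(2)/2 on |10000>, -sqrt(2)/2 on |10100>, and 0 on every other basis state.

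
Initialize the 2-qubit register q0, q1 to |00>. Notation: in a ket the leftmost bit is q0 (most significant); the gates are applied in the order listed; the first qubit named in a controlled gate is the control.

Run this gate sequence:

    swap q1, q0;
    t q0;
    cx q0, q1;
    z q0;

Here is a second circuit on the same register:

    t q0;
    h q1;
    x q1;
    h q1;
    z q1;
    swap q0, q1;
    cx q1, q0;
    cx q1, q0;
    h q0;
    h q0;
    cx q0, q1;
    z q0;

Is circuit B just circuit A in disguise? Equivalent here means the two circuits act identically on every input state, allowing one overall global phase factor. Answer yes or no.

No — the two circuits implement different unitaries, even allowing a global phase.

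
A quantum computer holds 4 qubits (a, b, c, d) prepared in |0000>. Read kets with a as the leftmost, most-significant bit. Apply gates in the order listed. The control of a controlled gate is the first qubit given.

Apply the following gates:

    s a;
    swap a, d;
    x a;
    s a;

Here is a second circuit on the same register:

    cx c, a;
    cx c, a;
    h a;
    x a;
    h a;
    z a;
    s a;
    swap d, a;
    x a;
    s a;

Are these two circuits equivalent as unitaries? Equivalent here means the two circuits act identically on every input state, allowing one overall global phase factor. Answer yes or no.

Yes, they are equivalent — the unitaries differ by at most a global phase.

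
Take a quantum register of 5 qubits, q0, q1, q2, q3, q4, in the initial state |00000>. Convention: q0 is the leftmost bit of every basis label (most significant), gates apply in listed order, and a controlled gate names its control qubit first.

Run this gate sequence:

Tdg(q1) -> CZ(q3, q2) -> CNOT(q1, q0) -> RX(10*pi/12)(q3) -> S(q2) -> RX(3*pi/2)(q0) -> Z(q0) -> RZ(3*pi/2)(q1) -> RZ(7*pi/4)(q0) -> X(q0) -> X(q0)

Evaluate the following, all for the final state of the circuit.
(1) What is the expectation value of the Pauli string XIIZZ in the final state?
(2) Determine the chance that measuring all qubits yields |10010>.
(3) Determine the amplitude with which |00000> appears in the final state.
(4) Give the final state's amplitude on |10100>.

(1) In the final state, XIIZZ has expectation sqrt(6)/4. Key observation: gates 10-11 undo each other exactly, leaving only the rest of the circuit to track.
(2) A full measurement returns |10010> with probability sqrt(3)/8 + 1/4.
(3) |00000> carries amplitude -sqrt(3)*exp(3*I*pi/8)/4 + exp(3*I*pi/8)/4 in the final state.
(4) The amplitude on |10100> is 0.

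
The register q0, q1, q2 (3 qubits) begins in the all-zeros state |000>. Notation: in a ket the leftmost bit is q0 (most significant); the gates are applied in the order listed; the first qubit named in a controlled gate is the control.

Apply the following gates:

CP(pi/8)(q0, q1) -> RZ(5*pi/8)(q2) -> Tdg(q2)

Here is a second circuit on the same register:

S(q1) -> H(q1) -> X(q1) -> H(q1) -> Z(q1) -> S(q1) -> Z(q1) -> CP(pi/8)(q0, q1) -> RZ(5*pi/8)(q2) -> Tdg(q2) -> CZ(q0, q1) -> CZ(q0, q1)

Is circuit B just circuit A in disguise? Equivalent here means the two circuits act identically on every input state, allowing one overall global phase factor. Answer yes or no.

Yes, they are equivalent — the unitaries differ by at most a global phase.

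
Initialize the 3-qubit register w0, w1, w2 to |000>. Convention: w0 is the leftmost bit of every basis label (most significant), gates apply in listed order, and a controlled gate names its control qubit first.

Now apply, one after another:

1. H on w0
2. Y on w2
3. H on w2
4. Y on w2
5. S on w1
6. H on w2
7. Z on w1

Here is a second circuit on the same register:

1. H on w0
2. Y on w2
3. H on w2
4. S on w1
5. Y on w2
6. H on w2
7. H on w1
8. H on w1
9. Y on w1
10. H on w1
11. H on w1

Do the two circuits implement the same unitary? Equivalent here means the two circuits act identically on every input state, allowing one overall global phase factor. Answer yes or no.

No: there is an input state on which the two circuits produce genuinely different outputs (not merely differing by a phase).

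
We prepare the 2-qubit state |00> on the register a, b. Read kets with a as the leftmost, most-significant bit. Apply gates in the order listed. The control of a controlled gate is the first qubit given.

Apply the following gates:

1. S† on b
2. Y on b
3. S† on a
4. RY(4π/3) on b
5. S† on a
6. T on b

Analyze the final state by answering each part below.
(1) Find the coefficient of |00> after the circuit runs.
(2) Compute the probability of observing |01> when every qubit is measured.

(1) The amplitude on |00> is -sqrt(3)*I/2.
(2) Outcome |01> occurs with probability 1/4.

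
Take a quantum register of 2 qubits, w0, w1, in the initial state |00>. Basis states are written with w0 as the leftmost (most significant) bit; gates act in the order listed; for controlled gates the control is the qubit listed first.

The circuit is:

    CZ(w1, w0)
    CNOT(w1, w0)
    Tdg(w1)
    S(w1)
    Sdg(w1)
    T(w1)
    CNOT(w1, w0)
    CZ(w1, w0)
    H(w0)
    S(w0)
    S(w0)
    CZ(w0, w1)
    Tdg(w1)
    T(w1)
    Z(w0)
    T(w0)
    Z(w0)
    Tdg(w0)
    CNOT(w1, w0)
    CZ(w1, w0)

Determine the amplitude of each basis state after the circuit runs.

The final amplitudes are sqrt(2)/2 on |00>, 0 on |01>, -sqrt(2)/2 on |10>, 0 on |11>. Key observation: the block from step 1 through step 8 cancels to the identity and can be dropped.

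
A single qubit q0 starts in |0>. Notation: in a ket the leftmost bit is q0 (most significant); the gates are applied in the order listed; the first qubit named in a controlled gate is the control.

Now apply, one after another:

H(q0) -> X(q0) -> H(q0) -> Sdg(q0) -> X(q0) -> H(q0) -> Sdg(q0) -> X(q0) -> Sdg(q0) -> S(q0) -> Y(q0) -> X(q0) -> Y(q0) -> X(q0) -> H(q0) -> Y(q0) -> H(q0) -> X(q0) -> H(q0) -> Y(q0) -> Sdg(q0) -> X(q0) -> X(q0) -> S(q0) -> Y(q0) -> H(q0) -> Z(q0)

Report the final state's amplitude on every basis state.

The resulting statevector has amplitude -sqrt(2)/2 on |0>, sqrt(2)*I/2 on |1>.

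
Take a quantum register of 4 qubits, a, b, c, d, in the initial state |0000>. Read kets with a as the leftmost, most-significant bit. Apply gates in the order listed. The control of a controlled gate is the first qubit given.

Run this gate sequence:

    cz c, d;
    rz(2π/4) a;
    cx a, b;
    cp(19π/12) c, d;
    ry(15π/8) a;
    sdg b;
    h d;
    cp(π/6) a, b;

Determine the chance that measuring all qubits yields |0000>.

The probability of measuring |0000> is cos(pi/16)**2/2.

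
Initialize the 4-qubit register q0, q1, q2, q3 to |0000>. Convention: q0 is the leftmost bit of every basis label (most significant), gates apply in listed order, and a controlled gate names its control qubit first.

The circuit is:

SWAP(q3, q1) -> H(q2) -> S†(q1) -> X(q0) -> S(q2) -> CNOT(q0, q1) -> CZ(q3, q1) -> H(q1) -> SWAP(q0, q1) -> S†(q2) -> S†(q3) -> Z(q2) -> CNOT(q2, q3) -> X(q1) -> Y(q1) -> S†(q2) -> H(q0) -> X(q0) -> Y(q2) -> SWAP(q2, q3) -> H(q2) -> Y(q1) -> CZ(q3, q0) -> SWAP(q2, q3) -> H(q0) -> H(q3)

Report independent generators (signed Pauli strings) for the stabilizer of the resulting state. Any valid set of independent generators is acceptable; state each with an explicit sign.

The final state is stabilized by the group generated by +XIII, -IIXY, +IZII, -IIZZ; other independent generating sets are equally valid.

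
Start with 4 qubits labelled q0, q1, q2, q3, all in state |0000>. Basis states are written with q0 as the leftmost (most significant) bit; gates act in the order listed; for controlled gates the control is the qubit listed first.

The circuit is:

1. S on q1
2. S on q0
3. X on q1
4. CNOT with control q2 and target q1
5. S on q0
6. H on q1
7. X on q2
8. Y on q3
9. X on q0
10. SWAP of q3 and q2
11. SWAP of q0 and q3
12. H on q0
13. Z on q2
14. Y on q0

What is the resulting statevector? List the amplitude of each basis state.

The resulting statevector has amplitude 1/2 on |0011>, -1/2 on |0111>, 1/2 on |1011>, -1/2 on |1111>, and 0 on every other basis state.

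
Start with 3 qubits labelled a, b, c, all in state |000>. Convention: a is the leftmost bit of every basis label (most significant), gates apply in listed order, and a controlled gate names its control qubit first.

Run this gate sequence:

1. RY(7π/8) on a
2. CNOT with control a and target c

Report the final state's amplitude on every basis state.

After the circuit, the state carries amplitude cos(7*pi/16) on |000>, sin(7*pi/16) on |101>, and 0 on every other basis state.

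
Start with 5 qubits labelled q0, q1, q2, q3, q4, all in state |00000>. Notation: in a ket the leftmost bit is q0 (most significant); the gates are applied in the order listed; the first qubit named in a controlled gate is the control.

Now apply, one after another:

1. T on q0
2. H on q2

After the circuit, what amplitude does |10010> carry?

|10010> carries amplitude 0 in the final state.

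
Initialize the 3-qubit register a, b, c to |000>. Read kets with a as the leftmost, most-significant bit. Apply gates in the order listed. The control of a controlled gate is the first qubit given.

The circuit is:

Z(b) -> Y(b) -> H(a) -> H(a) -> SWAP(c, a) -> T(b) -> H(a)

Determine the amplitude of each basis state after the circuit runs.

After the circuit, the state carries amplitude sqrt(2)*exp(3*I*pi/4)/2 on |010>, sqrt(2)*exp(3*I*pi/4)/2 on |110>, and 0 on every other basis state. Key observation: gates 3-4 undo each other exactly, leaving only the rest of the circuit to track.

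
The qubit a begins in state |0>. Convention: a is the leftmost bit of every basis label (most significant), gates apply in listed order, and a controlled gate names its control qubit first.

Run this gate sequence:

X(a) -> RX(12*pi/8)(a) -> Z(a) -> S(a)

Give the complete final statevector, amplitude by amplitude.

The final amplitudes are -sqrt(2)*I/2 on |0>, sqrt(2)*I/2 on |1>.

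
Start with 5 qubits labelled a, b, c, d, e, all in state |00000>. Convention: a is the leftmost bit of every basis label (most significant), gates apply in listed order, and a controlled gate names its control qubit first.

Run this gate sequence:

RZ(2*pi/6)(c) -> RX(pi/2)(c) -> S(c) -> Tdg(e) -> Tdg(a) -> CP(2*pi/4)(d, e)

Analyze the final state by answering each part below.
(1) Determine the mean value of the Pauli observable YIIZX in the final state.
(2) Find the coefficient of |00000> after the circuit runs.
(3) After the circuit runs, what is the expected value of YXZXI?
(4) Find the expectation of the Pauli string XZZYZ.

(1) In the final state, YIIZX has expectation 0.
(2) |00000> carries amplitude -sqrt(2)*exp(5*I*pi/6)/2 in the final state.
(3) The expectation value of YXZXI is 0.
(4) In the final state, XZZYZ has expectation 0.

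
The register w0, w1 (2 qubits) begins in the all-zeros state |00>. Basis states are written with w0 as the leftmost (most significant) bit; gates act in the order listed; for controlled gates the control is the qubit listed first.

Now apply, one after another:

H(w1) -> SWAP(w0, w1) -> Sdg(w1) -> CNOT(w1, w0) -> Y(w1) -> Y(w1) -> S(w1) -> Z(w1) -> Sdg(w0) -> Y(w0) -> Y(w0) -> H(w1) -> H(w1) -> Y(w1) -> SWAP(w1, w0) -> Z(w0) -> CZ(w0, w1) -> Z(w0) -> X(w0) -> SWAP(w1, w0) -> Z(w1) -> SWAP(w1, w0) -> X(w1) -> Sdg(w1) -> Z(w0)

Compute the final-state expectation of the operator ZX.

The observable ZX averages to -1.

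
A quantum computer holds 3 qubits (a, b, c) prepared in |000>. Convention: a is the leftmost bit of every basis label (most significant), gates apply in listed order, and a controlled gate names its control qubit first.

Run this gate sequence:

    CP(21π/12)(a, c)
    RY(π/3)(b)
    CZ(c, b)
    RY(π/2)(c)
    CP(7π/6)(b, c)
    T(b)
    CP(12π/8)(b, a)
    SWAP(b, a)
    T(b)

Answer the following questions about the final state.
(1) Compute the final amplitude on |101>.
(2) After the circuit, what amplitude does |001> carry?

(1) |101> carries amplitude -sqrt(2)*exp(5*I*pi/12)/4 in the final state.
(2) The final state's coefficient on |001> equals sqrt(6)/4.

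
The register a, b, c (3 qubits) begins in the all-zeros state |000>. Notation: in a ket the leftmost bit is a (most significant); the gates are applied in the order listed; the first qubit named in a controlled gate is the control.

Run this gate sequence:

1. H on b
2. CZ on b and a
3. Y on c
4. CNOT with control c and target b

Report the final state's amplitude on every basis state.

After the circuit, the state carries amplitude sqrt(2)*I/2 on |001>, sqrt(2)*I/2 on |011>, and 0 on every other basis state.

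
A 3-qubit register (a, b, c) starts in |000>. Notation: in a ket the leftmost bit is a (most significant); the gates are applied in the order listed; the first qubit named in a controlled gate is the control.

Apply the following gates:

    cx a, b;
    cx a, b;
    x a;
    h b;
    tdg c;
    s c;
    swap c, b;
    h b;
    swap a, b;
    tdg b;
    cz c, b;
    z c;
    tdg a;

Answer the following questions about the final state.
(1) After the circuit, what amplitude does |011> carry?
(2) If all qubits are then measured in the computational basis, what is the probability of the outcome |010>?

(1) The final state's coefficient on |011> equals -exp(3*I*pi/4)/2. Key observation: the block from step 1 through step 2 cancels to the identity and can be dropped.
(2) A full measurement returns |010> with probability 1/4.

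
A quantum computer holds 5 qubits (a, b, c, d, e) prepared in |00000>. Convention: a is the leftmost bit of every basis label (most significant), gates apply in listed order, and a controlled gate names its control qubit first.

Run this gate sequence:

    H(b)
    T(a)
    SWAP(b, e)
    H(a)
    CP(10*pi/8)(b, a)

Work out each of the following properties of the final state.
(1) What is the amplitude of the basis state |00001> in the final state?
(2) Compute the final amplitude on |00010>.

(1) The amplitude on |00001> is 1/2.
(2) The final state's coefficient on |00010> equals 0.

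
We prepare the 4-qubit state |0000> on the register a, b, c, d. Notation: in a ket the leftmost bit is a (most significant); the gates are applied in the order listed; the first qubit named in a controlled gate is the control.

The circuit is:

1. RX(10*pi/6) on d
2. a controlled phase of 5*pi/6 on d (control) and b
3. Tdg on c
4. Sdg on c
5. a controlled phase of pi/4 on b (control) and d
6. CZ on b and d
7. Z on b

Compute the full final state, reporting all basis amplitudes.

The resulting statevector has amplitude -sqrt(3)/2 on |0000>, -I/2 on |0001>, and 0 on every other basis state.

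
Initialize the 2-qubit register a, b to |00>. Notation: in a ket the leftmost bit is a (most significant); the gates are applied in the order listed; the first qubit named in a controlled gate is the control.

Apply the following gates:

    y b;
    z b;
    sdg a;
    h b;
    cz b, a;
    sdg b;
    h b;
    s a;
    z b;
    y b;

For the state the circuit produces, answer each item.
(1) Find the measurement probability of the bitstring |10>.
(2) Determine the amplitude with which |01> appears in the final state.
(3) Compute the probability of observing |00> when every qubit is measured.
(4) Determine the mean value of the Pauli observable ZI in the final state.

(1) Outcome |10> occurs with probability 0.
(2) |01> carries amplitude 1/2 + I/2 in the final state.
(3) Outcome |00> occurs with probability 1/2.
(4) In the final state, ZI has expectation 1.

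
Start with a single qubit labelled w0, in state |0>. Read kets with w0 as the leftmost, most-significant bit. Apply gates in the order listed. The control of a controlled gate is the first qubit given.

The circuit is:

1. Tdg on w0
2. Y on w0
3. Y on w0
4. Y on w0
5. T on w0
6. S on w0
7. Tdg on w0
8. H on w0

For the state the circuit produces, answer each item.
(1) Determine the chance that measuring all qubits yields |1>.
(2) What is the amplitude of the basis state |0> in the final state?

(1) Outcome |1> occurs with probability 1/2.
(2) |0> carries amplitude -sqrt(2)/2 in the final state.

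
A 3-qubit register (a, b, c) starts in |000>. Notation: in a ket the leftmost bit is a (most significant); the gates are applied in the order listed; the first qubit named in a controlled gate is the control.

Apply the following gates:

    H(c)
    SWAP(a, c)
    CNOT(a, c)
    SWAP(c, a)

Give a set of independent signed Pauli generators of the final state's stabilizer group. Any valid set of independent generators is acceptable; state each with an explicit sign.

The final state is stabilized by the group generated by +XIX, +ZIZ, +IZI; other independent generating sets are equally valid.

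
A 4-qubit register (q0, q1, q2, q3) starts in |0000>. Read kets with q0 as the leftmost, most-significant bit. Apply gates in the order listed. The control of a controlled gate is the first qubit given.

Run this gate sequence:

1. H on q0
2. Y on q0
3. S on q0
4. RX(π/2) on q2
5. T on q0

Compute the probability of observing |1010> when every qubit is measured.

The probability of measuring |1010> is 1/4.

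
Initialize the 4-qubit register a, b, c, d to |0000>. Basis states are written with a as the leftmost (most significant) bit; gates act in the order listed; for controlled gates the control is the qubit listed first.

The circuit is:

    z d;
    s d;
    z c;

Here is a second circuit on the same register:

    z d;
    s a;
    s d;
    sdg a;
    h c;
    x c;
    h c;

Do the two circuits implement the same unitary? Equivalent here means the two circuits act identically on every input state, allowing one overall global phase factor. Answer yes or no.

Yes, they are equivalent — the unitaries differ by at most a global phase.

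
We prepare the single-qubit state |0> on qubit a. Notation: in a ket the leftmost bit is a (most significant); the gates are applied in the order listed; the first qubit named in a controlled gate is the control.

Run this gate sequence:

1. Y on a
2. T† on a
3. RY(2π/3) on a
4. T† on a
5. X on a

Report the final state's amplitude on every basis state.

The resulting statevector has amplitude 1/2 on |0>, -sqrt(3)*exp(I*pi/4)/2 on |1>.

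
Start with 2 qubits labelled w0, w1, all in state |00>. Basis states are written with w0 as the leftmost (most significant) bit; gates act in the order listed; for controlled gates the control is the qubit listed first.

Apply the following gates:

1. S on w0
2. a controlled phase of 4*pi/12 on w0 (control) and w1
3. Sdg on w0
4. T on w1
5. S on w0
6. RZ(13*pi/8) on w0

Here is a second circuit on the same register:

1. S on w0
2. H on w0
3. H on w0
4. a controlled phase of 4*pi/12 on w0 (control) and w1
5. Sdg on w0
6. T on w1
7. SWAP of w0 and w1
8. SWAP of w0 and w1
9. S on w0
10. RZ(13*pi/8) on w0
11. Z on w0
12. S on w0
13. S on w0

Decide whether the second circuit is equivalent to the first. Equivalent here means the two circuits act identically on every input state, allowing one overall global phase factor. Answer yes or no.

Yes, they are equivalent — the unitaries differ by at most a global phase.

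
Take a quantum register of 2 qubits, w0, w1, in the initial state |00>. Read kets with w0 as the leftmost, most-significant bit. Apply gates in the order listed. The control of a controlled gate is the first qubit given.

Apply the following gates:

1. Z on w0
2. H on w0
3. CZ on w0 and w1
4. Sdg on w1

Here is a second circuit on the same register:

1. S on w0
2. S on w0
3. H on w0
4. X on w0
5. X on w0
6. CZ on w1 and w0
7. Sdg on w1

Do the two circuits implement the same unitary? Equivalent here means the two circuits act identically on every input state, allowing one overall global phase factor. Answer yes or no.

Yes: on every input state the two circuits agree up to one overall phase factor.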